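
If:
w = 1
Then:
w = 1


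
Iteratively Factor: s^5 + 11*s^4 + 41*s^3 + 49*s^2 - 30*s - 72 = (s + 3)*(s^4 + 8*s^3 + 17*s^2 - 2*s - 24) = (s - 1)*(s + 3)*(s^3 + 9*s^2 + 26*s + 24) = (s - 1)*(s + 3)*(s + 4)*(s^2 + 5*s + 6) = (s - 1)*(s + 2)*(s + 3)*(s + 4)*(s + 3)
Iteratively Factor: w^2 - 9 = (w + 3)*(w - 3)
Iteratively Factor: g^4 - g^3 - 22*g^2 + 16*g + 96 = (g + 2)*(g^3 - 3*g^2 - 16*g + 48) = (g - 4)*(g + 2)*(g^2 + g - 12) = (g - 4)*(g - 3)*(g + 2)*(g + 4)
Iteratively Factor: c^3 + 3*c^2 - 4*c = (c + 4)*(c^2 - c) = c*(c + 4)*(c - 1)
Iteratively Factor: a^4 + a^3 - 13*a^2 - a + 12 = (a + 1)*(a^3 - 13*a + 12) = (a + 1)*(a + 4)*(a^2 - 4*a + 3) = (a - 1)*(a + 1)*(a + 4)*(a - 3)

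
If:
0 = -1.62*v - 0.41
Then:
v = -0.25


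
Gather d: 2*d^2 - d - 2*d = 2*d^2 - 3*d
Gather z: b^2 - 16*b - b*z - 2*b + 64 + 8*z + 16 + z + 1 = b^2 - 18*b + z*(9 - b) + 81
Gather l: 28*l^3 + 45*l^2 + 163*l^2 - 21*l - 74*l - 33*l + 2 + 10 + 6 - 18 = 28*l^3 + 208*l^2 - 128*l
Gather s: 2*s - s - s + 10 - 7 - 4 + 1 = 0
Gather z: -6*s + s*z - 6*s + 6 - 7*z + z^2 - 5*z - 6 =-12*s + z^2 + z*(s - 12)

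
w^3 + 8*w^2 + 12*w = w*(w + 2)*(w + 6)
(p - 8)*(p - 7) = p^2 - 15*p + 56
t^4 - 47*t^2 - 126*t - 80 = (t - 8)*(t + 1)*(t + 2)*(t + 5)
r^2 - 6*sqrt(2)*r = r*(r - 6*sqrt(2))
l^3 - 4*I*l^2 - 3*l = l*(l - 3*I)*(l - I)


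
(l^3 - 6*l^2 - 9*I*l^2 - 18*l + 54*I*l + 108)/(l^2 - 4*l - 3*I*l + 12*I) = (l^2 - 6*l*(1 + I) + 36*I)/(l - 4)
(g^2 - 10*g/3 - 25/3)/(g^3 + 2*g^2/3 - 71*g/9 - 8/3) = 3*(3*g^2 - 10*g - 25)/(9*g^3 + 6*g^2 - 71*g - 24)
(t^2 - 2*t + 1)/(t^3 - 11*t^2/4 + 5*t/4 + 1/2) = 4*(t - 1)/(4*t^2 - 7*t - 2)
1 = 1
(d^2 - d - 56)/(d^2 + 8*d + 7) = (d - 8)/(d + 1)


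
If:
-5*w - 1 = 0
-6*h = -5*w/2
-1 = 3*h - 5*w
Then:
No Solution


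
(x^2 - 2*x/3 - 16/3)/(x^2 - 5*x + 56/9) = 3*(x + 2)/(3*x - 7)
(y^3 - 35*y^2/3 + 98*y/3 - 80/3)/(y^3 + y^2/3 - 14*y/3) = (3*y^2 - 29*y + 40)/(y*(3*y + 7))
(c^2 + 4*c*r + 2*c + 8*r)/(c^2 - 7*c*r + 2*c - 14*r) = (-c - 4*r)/(-c + 7*r)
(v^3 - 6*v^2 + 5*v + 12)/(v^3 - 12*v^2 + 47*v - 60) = (v + 1)/(v - 5)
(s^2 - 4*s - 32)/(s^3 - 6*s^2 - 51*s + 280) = (s + 4)/(s^2 + 2*s - 35)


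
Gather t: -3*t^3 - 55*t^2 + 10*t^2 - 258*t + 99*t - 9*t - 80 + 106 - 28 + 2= -3*t^3 - 45*t^2 - 168*t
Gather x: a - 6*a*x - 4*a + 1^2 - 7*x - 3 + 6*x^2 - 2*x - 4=-3*a + 6*x^2 + x*(-6*a - 9) - 6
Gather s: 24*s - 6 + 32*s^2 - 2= 32*s^2 + 24*s - 8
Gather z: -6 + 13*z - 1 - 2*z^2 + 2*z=-2*z^2 + 15*z - 7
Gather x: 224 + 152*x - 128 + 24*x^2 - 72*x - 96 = 24*x^2 + 80*x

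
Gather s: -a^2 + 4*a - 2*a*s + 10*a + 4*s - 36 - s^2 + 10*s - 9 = -a^2 + 14*a - s^2 + s*(14 - 2*a) - 45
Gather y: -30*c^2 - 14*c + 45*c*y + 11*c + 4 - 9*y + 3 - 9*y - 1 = -30*c^2 - 3*c + y*(45*c - 18) + 6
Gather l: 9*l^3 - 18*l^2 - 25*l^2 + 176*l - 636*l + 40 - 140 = 9*l^3 - 43*l^2 - 460*l - 100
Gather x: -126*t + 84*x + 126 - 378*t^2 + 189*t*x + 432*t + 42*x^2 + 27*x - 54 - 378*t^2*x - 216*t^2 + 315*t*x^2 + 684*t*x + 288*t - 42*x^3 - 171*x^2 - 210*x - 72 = -594*t^2 + 594*t - 42*x^3 + x^2*(315*t - 129) + x*(-378*t^2 + 873*t - 99)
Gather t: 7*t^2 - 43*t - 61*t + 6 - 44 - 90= 7*t^2 - 104*t - 128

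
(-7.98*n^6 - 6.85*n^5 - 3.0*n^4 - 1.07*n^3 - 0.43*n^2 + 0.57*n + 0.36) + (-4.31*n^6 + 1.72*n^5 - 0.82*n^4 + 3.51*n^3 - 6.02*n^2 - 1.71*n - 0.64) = -12.29*n^6 - 5.13*n^5 - 3.82*n^4 + 2.44*n^3 - 6.45*n^2 - 1.14*n - 0.28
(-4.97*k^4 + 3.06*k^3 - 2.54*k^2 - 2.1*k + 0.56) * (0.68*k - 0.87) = -3.3796*k^5 + 6.4047*k^4 - 4.3894*k^3 + 0.7818*k^2 + 2.2078*k - 0.4872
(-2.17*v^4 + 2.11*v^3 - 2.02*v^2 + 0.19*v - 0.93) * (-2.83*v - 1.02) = 6.1411*v^5 - 3.7579*v^4 + 3.5644*v^3 + 1.5227*v^2 + 2.4381*v + 0.9486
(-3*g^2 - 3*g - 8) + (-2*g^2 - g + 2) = -5*g^2 - 4*g - 6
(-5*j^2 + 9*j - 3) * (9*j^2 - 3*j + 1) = -45*j^4 + 96*j^3 - 59*j^2 + 18*j - 3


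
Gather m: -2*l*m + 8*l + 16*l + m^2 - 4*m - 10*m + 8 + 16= 24*l + m^2 + m*(-2*l - 14) + 24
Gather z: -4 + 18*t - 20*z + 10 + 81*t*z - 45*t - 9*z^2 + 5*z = -27*t - 9*z^2 + z*(81*t - 15) + 6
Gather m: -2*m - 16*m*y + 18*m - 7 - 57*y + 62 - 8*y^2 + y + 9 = m*(16 - 16*y) - 8*y^2 - 56*y + 64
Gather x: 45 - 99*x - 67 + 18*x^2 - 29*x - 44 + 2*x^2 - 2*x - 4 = 20*x^2 - 130*x - 70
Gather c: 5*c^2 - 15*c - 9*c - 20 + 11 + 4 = 5*c^2 - 24*c - 5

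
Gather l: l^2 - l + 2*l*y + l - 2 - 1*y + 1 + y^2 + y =l^2 + 2*l*y + y^2 - 1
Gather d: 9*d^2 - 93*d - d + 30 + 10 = 9*d^2 - 94*d + 40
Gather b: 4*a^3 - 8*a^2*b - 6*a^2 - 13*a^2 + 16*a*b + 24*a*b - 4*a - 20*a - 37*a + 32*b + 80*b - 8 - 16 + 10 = 4*a^3 - 19*a^2 - 61*a + b*(-8*a^2 + 40*a + 112) - 14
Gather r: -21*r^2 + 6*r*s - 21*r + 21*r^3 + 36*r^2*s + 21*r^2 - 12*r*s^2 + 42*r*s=21*r^3 + 36*r^2*s + r*(-12*s^2 + 48*s - 21)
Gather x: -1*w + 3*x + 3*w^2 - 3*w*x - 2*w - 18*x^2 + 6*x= 3*w^2 - 3*w - 18*x^2 + x*(9 - 3*w)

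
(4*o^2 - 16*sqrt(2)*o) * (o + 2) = 4*o^3 - 16*sqrt(2)*o^2 + 8*o^2 - 32*sqrt(2)*o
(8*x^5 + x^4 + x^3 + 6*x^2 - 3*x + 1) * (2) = 16*x^5 + 2*x^4 + 2*x^3 + 12*x^2 - 6*x + 2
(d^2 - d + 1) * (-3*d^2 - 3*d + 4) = -3*d^4 + 4*d^2 - 7*d + 4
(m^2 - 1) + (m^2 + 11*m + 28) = 2*m^2 + 11*m + 27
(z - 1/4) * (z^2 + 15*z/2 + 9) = z^3 + 29*z^2/4 + 57*z/8 - 9/4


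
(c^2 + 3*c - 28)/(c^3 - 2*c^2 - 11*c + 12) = (c + 7)/(c^2 + 2*c - 3)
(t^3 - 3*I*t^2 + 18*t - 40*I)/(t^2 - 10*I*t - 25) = (t^2 + 2*I*t + 8)/(t - 5*I)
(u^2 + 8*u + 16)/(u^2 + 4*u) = (u + 4)/u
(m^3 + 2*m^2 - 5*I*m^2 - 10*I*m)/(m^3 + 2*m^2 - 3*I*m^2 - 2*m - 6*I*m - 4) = m*(m - 5*I)/(m^2 - 3*I*m - 2)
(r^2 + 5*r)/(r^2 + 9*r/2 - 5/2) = 2*r/(2*r - 1)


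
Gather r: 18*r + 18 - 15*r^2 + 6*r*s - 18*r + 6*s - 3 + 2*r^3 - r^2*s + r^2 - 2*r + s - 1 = 2*r^3 + r^2*(-s - 14) + r*(6*s - 2) + 7*s + 14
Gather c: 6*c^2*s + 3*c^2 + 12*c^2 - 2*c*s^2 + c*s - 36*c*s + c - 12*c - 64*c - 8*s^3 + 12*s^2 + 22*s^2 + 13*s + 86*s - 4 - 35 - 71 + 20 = c^2*(6*s + 15) + c*(-2*s^2 - 35*s - 75) - 8*s^3 + 34*s^2 + 99*s - 90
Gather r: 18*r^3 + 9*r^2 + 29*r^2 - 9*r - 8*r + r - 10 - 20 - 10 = 18*r^3 + 38*r^2 - 16*r - 40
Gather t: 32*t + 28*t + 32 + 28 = 60*t + 60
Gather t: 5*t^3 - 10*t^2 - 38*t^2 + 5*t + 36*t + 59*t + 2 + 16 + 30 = 5*t^3 - 48*t^2 + 100*t + 48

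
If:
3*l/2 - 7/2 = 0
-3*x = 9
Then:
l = 7/3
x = -3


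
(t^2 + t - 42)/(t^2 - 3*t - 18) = (t + 7)/(t + 3)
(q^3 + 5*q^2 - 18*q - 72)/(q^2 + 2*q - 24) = q + 3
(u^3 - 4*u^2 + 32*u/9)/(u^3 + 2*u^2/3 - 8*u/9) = (9*u^2 - 36*u + 32)/(9*u^2 + 6*u - 8)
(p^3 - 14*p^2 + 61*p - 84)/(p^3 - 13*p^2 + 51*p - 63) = (p - 4)/(p - 3)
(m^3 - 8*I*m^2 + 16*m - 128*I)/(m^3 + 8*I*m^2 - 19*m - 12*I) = (m^2 - 12*I*m - 32)/(m^2 + 4*I*m - 3)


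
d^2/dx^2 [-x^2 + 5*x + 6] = -2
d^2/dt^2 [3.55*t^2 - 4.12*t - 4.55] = 7.10000000000000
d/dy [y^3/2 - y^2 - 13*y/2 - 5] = 3*y^2/2 - 2*y - 13/2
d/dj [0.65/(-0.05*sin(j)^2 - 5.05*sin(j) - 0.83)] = (0.065*sin(j) + 3.2825)*cos(j)/(0.05*sin(j)^2 + 5.05*sin(j) + 0.83)^2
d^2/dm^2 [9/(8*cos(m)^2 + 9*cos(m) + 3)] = 9*(-256*sin(m)^4 + 113*sin(m)^2 + 297*cos(m) - 54*cos(3*m) + 257)/(-8*sin(m)^2 + 9*cos(m) + 11)^3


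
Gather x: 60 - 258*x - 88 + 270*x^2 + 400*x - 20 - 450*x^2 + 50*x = -180*x^2 + 192*x - 48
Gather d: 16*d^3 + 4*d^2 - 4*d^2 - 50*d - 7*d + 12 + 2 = 16*d^3 - 57*d + 14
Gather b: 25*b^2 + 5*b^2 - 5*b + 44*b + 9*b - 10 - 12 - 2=30*b^2 + 48*b - 24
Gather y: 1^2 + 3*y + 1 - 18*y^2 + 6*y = -18*y^2 + 9*y + 2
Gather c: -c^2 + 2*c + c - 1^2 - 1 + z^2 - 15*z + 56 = -c^2 + 3*c + z^2 - 15*z + 54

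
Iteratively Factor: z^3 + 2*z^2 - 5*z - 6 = (z + 1)*(z^2 + z - 6) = (z - 2)*(z + 1)*(z + 3)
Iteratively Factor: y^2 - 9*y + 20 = (y - 5)*(y - 4)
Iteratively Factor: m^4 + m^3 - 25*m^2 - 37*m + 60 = (m + 4)*(m^3 - 3*m^2 - 13*m + 15) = (m - 5)*(m + 4)*(m^2 + 2*m - 3) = (m - 5)*(m + 3)*(m + 4)*(m - 1)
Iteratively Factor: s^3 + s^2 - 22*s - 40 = (s + 2)*(s^2 - s - 20) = (s + 2)*(s + 4)*(s - 5)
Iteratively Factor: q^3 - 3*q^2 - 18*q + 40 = (q - 5)*(q^2 + 2*q - 8) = (q - 5)*(q - 2)*(q + 4)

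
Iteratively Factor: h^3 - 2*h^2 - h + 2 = (h - 1)*(h^2 - h - 2) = (h - 2)*(h - 1)*(h + 1)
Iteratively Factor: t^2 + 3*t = (t + 3)*(t)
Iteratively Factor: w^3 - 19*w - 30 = (w + 2)*(w^2 - 2*w - 15) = (w + 2)*(w + 3)*(w - 5)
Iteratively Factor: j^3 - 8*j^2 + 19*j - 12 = (j - 4)*(j^2 - 4*j + 3) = (j - 4)*(j - 3)*(j - 1)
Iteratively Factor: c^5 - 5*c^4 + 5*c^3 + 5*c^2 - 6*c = (c)*(c^4 - 5*c^3 + 5*c^2 + 5*c - 6) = c*(c - 3)*(c^3 - 2*c^2 - c + 2) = c*(c - 3)*(c - 2)*(c^2 - 1) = c*(c - 3)*(c - 2)*(c + 1)*(c - 1)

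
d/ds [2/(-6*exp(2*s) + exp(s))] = 2*(12*exp(s) - 1)*exp(-s)/(6*exp(s) - 1)^2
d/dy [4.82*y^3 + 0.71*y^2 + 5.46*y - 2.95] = 14.46*y^2 + 1.42*y + 5.46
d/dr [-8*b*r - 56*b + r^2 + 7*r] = -8*b + 2*r + 7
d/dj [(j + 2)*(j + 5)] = 2*j + 7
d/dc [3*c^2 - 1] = 6*c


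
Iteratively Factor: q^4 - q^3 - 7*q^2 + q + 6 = (q - 3)*(q^3 + 2*q^2 - q - 2) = (q - 3)*(q + 2)*(q^2 - 1) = (q - 3)*(q - 1)*(q + 2)*(q + 1)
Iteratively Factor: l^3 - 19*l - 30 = (l + 2)*(l^2 - 2*l - 15) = (l - 5)*(l + 2)*(l + 3)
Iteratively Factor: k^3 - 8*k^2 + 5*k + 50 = (k + 2)*(k^2 - 10*k + 25) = (k - 5)*(k + 2)*(k - 5)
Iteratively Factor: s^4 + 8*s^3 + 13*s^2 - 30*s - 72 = (s + 3)*(s^3 + 5*s^2 - 2*s - 24) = (s - 2)*(s + 3)*(s^2 + 7*s + 12) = (s - 2)*(s + 3)^2*(s + 4)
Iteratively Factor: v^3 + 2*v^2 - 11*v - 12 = (v - 3)*(v^2 + 5*v + 4) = (v - 3)*(v + 4)*(v + 1)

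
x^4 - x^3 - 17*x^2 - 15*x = x*(x - 5)*(x + 1)*(x + 3)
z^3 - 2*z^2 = z^2*(z - 2)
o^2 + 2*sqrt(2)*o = o*(o + 2*sqrt(2))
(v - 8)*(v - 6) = v^2 - 14*v + 48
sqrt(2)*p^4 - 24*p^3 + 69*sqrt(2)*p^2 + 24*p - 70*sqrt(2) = (p - 1)*(p - 7*sqrt(2))*(p - 5*sqrt(2))*(sqrt(2)*p + sqrt(2))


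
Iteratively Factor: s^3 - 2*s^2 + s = (s - 1)*(s^2 - s) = (s - 1)^2*(s)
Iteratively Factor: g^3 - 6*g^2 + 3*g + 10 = (g - 5)*(g^2 - g - 2) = (g - 5)*(g + 1)*(g - 2)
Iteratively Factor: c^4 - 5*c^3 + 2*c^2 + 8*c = (c)*(c^3 - 5*c^2 + 2*c + 8) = c*(c + 1)*(c^2 - 6*c + 8) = c*(c - 4)*(c + 1)*(c - 2)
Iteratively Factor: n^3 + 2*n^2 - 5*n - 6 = (n + 1)*(n^2 + n - 6) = (n + 1)*(n + 3)*(n - 2)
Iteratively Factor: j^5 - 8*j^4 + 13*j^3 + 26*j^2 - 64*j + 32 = (j - 4)*(j^4 - 4*j^3 - 3*j^2 + 14*j - 8) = (j - 4)*(j - 1)*(j^3 - 3*j^2 - 6*j + 8) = (j - 4)*(j - 1)*(j + 2)*(j^2 - 5*j + 4) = (j - 4)*(j - 1)^2*(j + 2)*(j - 4)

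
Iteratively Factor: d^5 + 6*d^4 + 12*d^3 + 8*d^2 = (d)*(d^4 + 6*d^3 + 12*d^2 + 8*d) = d*(d + 2)*(d^3 + 4*d^2 + 4*d) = d*(d + 2)^2*(d^2 + 2*d) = d^2*(d + 2)^2*(d + 2)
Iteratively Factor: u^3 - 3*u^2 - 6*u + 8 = (u + 2)*(u^2 - 5*u + 4) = (u - 1)*(u + 2)*(u - 4)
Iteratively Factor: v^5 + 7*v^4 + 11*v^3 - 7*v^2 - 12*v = (v)*(v^4 + 7*v^3 + 11*v^2 - 7*v - 12) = v*(v + 3)*(v^3 + 4*v^2 - v - 4) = v*(v + 3)*(v + 4)*(v^2 - 1) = v*(v - 1)*(v + 3)*(v + 4)*(v + 1)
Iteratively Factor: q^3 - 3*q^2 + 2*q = (q - 2)*(q^2 - q) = (q - 2)*(q - 1)*(q)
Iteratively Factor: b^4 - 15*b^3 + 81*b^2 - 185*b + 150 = (b - 5)*(b^3 - 10*b^2 + 31*b - 30) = (b - 5)^2*(b^2 - 5*b + 6) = (b - 5)^2*(b - 2)*(b - 3)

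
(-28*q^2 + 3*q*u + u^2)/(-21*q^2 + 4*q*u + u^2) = (4*q - u)/(3*q - u)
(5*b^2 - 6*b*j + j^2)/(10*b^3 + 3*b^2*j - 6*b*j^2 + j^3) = (b - j)/(2*b^2 + b*j - j^2)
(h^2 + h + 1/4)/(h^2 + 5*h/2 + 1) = (h + 1/2)/(h + 2)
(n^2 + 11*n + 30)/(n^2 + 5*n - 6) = (n + 5)/(n - 1)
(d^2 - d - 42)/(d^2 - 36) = (d - 7)/(d - 6)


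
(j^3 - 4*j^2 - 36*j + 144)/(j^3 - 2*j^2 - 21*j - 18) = (j^2 + 2*j - 24)/(j^2 + 4*j + 3)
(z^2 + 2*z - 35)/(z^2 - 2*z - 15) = (z + 7)/(z + 3)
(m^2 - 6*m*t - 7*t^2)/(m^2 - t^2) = (-m + 7*t)/(-m + t)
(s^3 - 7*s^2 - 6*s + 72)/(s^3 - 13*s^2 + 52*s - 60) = (s^2 - s - 12)/(s^2 - 7*s + 10)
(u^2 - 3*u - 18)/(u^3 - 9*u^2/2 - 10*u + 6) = 2*(u + 3)/(2*u^2 + 3*u - 2)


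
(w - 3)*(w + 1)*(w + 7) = w^3 + 5*w^2 - 17*w - 21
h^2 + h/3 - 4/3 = (h - 1)*(h + 4/3)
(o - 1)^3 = o^3 - 3*o^2 + 3*o - 1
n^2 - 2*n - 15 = (n - 5)*(n + 3)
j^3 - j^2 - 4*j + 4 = (j - 2)*(j - 1)*(j + 2)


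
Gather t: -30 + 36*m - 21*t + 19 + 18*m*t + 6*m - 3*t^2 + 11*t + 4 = 42*m - 3*t^2 + t*(18*m - 10) - 7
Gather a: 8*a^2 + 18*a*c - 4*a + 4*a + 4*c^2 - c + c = 8*a^2 + 18*a*c + 4*c^2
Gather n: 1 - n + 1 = 2 - n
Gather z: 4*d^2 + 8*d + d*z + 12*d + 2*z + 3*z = 4*d^2 + 20*d + z*(d + 5)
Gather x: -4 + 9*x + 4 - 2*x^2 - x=-2*x^2 + 8*x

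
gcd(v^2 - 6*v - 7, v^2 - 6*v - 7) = v^2 - 6*v - 7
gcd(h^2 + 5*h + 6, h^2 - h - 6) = h + 2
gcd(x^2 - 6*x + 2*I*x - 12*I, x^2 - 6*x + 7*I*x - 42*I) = x - 6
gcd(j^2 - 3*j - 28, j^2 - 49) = j - 7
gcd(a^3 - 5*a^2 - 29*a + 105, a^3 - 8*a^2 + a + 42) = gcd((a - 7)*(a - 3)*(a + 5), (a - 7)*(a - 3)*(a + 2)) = a^2 - 10*a + 21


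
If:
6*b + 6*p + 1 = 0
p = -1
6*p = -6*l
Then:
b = 5/6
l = 1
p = -1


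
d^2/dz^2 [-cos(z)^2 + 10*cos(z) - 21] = -10*cos(z) + 2*cos(2*z)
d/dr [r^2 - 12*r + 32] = 2*r - 12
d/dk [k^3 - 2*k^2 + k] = 3*k^2 - 4*k + 1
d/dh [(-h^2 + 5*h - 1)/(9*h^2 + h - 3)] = 2*(-23*h^2 + 12*h - 7)/(81*h^4 + 18*h^3 - 53*h^2 - 6*h + 9)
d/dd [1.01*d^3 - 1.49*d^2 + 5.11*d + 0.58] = 3.03*d^2 - 2.98*d + 5.11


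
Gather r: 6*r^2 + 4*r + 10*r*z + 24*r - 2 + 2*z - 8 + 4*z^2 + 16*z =6*r^2 + r*(10*z + 28) + 4*z^2 + 18*z - 10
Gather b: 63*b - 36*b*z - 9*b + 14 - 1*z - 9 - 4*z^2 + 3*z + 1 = b*(54 - 36*z) - 4*z^2 + 2*z + 6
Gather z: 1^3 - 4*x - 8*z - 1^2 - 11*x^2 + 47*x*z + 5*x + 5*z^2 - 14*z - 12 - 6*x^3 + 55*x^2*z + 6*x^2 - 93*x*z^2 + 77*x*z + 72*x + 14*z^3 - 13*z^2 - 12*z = -6*x^3 - 5*x^2 + 73*x + 14*z^3 + z^2*(-93*x - 8) + z*(55*x^2 + 124*x - 34) - 12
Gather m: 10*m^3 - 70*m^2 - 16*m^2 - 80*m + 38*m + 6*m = 10*m^3 - 86*m^2 - 36*m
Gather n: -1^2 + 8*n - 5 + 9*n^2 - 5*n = 9*n^2 + 3*n - 6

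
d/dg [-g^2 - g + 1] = -2*g - 1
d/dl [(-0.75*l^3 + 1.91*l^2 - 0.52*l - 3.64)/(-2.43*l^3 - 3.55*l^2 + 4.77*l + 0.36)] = (-8.88178419700125e-16*l^5 + 7.3038*l^4 - 9.6822*l^3 - 20.0809*l^2 - 24.4688*l + 17.1756)/(5.9049*l^6 + 17.253*l^5 - 10.5797*l^4 - 35.6166*l^3 + 20.1969*l^2 + 3.4344*l + 0.1296)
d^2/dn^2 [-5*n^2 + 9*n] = -10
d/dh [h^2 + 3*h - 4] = 2*h + 3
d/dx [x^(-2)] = -2/x^3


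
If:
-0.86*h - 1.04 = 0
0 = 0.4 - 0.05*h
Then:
No Solution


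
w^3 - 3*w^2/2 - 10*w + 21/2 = (w - 7/2)*(w - 1)*(w + 3)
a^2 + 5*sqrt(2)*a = a*(a + 5*sqrt(2))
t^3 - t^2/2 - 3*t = t*(t - 2)*(t + 3/2)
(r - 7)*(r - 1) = r^2 - 8*r + 7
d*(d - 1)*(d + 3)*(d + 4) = d^4 + 6*d^3 + 5*d^2 - 12*d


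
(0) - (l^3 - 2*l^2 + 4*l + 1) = -l^3 + 2*l^2 - 4*l - 1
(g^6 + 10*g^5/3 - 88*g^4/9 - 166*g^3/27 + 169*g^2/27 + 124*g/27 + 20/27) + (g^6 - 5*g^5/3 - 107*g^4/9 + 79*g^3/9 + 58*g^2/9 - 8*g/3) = 2*g^6 + 5*g^5/3 - 65*g^4/3 + 71*g^3/27 + 343*g^2/27 + 52*g/27 + 20/27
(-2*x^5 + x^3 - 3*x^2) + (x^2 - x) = -2*x^5 + x^3 - 2*x^2 - x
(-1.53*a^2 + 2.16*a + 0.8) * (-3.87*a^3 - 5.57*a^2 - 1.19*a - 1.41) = 5.9211*a^5 + 0.162899999999999*a^4 - 13.3065*a^3 - 4.8691*a^2 - 3.9976*a - 1.128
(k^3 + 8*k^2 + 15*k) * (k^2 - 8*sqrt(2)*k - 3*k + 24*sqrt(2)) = k^5 - 8*sqrt(2)*k^4 + 5*k^4 - 40*sqrt(2)*k^3 - 9*k^3 - 45*k^2 + 72*sqrt(2)*k^2 + 360*sqrt(2)*k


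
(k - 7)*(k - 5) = k^2 - 12*k + 35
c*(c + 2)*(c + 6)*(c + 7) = c^4 + 15*c^3 + 68*c^2 + 84*c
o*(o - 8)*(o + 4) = o^3 - 4*o^2 - 32*o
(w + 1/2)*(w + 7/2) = w^2 + 4*w + 7/4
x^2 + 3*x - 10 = (x - 2)*(x + 5)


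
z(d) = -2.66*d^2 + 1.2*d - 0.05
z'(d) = 1.2 - 5.32*d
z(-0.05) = -0.12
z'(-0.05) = 1.47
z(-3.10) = -29.33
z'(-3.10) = 17.69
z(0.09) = 0.04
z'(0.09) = 0.72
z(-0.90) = -3.28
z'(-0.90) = 5.99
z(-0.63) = -1.86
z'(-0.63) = 4.55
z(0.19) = 0.08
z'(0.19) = 0.19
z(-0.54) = -1.47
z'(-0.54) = 4.07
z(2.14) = -9.66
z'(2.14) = -10.18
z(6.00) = -88.61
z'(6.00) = -30.72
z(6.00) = -88.61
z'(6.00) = -30.72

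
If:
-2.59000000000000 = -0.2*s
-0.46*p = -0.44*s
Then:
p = 12.39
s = 12.95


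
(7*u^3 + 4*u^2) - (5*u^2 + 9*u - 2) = 7*u^3 - u^2 - 9*u + 2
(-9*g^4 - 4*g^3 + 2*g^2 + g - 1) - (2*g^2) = -9*g^4 - 4*g^3 + g - 1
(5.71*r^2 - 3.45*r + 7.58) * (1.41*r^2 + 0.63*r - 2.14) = 8.0511*r^4 - 1.2672*r^3 - 3.7051*r^2 + 12.1584*r - 16.2212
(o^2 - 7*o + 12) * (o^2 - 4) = o^4 - 7*o^3 + 8*o^2 + 28*o - 48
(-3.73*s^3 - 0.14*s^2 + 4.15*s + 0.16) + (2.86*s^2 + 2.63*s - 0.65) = -3.73*s^3 + 2.72*s^2 + 6.78*s - 0.49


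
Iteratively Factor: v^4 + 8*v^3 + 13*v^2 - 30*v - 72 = (v + 4)*(v^3 + 4*v^2 - 3*v - 18) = (v + 3)*(v + 4)*(v^2 + v - 6) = (v - 2)*(v + 3)*(v + 4)*(v + 3)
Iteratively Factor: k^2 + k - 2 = (k + 2)*(k - 1)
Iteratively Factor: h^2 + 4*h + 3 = (h + 1)*(h + 3)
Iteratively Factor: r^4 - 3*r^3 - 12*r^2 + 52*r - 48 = (r - 3)*(r^3 - 12*r + 16) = (r - 3)*(r + 4)*(r^2 - 4*r + 4) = (r - 3)*(r - 2)*(r + 4)*(r - 2)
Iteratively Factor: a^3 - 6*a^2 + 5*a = (a - 5)*(a^2 - a) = a*(a - 5)*(a - 1)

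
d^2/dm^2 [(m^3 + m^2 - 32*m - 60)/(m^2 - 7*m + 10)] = 28*(m^3 - 30*m^2 + 180*m - 320)/(m^6 - 21*m^5 + 177*m^4 - 763*m^3 + 1770*m^2 - 2100*m + 1000)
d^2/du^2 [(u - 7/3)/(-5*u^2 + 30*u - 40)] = 2*(-4*(u - 3)^2*(3*u - 7) + (9*u - 25)*(u^2 - 6*u + 8))/(15*(u^2 - 6*u + 8)^3)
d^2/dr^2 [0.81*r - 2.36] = 0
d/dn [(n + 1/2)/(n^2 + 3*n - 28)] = (n^2 + 3*n - (2*n + 1)*(2*n + 3)/2 - 28)/(n^2 + 3*n - 28)^2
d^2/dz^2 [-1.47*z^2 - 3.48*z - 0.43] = -2.94000000000000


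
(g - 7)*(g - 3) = g^2 - 10*g + 21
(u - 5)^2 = u^2 - 10*u + 25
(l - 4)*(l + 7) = l^2 + 3*l - 28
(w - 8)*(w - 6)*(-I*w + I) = -I*w^3 + 15*I*w^2 - 62*I*w + 48*I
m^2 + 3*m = m*(m + 3)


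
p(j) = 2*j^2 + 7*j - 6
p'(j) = 4*j + 7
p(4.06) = 55.39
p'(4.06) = 23.24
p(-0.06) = -6.41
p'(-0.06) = 6.76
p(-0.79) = -10.28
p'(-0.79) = 3.84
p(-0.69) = -9.88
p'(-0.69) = 4.24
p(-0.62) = -9.57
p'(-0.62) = 4.52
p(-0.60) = -9.48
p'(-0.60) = 4.60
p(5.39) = 89.83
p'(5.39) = 28.56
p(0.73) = 0.18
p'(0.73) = 9.92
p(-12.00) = 198.00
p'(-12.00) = -41.00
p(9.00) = 219.00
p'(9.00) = 43.00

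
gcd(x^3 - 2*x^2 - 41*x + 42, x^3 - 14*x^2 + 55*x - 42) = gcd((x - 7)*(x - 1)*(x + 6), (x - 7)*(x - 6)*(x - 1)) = x^2 - 8*x + 7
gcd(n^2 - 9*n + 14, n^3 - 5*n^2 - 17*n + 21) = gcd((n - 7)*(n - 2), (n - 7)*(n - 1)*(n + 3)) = n - 7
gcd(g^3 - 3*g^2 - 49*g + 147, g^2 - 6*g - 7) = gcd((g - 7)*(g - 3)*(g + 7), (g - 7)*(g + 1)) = g - 7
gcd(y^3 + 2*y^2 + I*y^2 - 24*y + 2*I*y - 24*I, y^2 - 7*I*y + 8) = y + I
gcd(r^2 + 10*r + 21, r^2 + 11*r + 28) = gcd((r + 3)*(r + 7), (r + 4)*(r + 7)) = r + 7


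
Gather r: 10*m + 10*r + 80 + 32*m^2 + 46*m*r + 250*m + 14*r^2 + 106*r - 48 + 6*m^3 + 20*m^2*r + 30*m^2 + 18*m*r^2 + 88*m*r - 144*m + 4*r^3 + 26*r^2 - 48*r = 6*m^3 + 62*m^2 + 116*m + 4*r^3 + r^2*(18*m + 40) + r*(20*m^2 + 134*m + 68) + 32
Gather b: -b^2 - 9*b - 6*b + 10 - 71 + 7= -b^2 - 15*b - 54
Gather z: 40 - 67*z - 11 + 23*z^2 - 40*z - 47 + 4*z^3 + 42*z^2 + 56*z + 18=4*z^3 + 65*z^2 - 51*z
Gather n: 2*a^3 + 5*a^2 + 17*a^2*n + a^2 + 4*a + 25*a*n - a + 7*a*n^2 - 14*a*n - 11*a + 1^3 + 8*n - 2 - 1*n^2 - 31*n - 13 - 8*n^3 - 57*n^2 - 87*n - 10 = 2*a^3 + 6*a^2 - 8*a - 8*n^3 + n^2*(7*a - 58) + n*(17*a^2 + 11*a - 110) - 24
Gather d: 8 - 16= -8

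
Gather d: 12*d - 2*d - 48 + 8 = 10*d - 40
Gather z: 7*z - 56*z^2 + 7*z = -56*z^2 + 14*z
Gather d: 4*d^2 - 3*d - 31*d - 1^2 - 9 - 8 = 4*d^2 - 34*d - 18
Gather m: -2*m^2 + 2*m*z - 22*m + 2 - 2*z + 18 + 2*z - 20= -2*m^2 + m*(2*z - 22)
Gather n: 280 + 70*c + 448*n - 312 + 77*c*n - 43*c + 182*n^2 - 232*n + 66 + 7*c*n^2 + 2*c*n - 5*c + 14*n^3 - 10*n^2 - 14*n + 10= 22*c + 14*n^3 + n^2*(7*c + 172) + n*(79*c + 202) + 44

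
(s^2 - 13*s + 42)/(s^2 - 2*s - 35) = (s - 6)/(s + 5)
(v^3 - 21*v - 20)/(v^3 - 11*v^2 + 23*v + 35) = (v + 4)/(v - 7)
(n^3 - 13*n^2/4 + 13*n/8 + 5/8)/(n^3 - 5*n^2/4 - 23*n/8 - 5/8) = (n - 1)/(n + 1)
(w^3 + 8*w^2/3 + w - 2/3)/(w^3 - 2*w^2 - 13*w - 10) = (w - 1/3)/(w - 5)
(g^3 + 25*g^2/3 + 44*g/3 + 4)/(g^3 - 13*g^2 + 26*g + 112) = (g^2 + 19*g/3 + 2)/(g^2 - 15*g + 56)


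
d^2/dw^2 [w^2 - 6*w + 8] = 2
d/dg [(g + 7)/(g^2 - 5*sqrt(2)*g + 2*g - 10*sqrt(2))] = (g^2 - 5*sqrt(2)*g + 2*g - (g + 7)*(2*g - 5*sqrt(2) + 2) - 10*sqrt(2))/(g^2 - 5*sqrt(2)*g + 2*g - 10*sqrt(2))^2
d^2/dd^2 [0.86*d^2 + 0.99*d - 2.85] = 1.72000000000000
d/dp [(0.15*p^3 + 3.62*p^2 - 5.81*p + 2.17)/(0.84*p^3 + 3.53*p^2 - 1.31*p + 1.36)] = (-5.55111512312578e-17*p^5 - 2.5113*p^4 + 9.3678*p^3 + 10.9107*p^2 - 5.4738*p - 5.0589)/(0.7056*p^6 + 5.9304*p^5 + 10.2601*p^4 - 6.9638*p^3 + 11.3177*p^2 - 3.5632*p + 1.8496)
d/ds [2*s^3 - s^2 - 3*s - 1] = 6*s^2 - 2*s - 3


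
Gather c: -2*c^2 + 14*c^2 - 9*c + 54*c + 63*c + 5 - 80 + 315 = 12*c^2 + 108*c + 240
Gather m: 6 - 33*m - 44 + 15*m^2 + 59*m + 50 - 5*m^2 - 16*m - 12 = 10*m^2 + 10*m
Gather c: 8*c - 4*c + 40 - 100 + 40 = 4*c - 20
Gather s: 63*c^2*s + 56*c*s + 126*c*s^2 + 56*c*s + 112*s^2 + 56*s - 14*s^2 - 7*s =s^2*(126*c + 98) + s*(63*c^2 + 112*c + 49)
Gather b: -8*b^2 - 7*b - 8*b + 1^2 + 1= -8*b^2 - 15*b + 2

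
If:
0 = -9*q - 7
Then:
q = -7/9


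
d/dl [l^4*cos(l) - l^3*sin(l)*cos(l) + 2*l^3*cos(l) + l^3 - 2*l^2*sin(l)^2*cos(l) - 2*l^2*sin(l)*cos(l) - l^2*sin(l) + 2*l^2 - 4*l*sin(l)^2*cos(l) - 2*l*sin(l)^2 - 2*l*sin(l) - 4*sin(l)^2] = -l^4*sin(l) - 2*l^3*sin(l) + 4*l^3*cos(l) - l^3*cos(2*l) + l^2*sin(l)/2 - 3*l^2*sin(2*l)/2 - 3*l^2*sin(3*l)/2 + 5*l^2*cos(l) - 2*l^2*cos(2*l) + 3*l^2 - l*sin(l) - 4*l*sin(2*l) - 3*l*sin(3*l) - 3*l*cos(l) + l*cos(3*l) + 4*l - 2*sin(l) - 4*sin(2*l) - cos(l) + cos(2*l) + cos(3*l) - 1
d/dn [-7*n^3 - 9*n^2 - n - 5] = -21*n^2 - 18*n - 1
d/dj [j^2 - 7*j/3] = 2*j - 7/3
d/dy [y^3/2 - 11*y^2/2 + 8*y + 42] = 3*y^2/2 - 11*y + 8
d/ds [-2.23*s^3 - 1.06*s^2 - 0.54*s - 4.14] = -6.69*s^2 - 2.12*s - 0.54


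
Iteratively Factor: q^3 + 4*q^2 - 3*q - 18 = (q - 2)*(q^2 + 6*q + 9) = (q - 2)*(q + 3)*(q + 3)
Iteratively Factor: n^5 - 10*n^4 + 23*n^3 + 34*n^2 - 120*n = (n - 4)*(n^4 - 6*n^3 - n^2 + 30*n) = n*(n - 4)*(n^3 - 6*n^2 - n + 30) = n*(n - 4)*(n - 3)*(n^2 - 3*n - 10) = n*(n - 5)*(n - 4)*(n - 3)*(n + 2)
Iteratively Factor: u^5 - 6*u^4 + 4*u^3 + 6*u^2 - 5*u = (u)*(u^4 - 6*u^3 + 4*u^2 + 6*u - 5) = u*(u + 1)*(u^3 - 7*u^2 + 11*u - 5) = u*(u - 5)*(u + 1)*(u^2 - 2*u + 1) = u*(u - 5)*(u - 1)*(u + 1)*(u - 1)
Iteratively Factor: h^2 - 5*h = (h)*(h - 5)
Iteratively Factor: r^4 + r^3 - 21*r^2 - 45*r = (r + 3)*(r^3 - 2*r^2 - 15*r) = (r - 5)*(r + 3)*(r^2 + 3*r) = (r - 5)*(r + 3)^2*(r)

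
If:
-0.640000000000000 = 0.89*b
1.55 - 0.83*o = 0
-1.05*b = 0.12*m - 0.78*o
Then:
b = -0.72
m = 18.43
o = 1.87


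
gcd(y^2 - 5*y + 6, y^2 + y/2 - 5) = y - 2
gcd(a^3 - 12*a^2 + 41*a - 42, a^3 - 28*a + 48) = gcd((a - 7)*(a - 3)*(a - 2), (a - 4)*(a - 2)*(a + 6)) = a - 2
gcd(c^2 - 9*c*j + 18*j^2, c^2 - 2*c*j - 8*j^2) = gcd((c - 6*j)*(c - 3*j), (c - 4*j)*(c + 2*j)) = 1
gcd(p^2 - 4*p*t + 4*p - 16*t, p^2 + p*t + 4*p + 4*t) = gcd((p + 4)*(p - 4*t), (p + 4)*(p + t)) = p + 4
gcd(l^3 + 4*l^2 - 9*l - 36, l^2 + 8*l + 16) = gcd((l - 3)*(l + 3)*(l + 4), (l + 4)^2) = l + 4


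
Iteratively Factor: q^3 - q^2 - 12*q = (q - 4)*(q^2 + 3*q) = (q - 4)*(q + 3)*(q)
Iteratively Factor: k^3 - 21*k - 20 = (k - 5)*(k^2 + 5*k + 4) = (k - 5)*(k + 4)*(k + 1)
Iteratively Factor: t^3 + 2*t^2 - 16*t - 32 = (t - 4)*(t^2 + 6*t + 8) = (t - 4)*(t + 2)*(t + 4)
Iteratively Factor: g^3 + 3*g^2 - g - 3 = (g + 3)*(g^2 - 1) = (g - 1)*(g + 3)*(g + 1)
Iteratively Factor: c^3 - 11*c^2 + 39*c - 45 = (c - 5)*(c^2 - 6*c + 9) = (c - 5)*(c - 3)*(c - 3)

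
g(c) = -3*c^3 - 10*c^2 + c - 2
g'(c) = -9*c^2 - 20*c + 1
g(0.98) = -13.45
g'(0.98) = -27.24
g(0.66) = -6.56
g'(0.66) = -16.12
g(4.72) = -535.53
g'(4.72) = -293.91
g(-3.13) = -11.11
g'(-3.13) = -24.57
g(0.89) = -11.15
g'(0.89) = -23.93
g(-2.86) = -16.48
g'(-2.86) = -15.42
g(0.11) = -2.01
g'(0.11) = -1.31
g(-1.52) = -16.09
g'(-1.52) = 10.61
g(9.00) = -2990.00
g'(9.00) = -908.00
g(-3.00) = -14.00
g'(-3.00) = -20.00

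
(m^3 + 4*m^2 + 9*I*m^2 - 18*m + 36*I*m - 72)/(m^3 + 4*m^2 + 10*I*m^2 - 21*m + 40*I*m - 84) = (m + 6*I)/(m + 7*I)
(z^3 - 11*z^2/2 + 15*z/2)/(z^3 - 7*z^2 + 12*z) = (z - 5/2)/(z - 4)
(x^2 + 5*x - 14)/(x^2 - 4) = (x + 7)/(x + 2)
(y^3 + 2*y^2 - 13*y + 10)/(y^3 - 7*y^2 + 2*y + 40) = (y^3 + 2*y^2 - 13*y + 10)/(y^3 - 7*y^2 + 2*y + 40)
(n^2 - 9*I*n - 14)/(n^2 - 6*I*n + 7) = (n - 2*I)/(n + I)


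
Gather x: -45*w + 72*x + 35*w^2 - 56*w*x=35*w^2 - 45*w + x*(72 - 56*w)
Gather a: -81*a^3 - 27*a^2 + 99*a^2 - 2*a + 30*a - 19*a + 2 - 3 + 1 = -81*a^3 + 72*a^2 + 9*a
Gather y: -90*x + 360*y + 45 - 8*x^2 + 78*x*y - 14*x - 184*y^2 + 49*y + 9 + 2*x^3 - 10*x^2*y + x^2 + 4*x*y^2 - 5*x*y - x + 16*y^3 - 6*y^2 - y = 2*x^3 - 7*x^2 - 105*x + 16*y^3 + y^2*(4*x - 190) + y*(-10*x^2 + 73*x + 408) + 54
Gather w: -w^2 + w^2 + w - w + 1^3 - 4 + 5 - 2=0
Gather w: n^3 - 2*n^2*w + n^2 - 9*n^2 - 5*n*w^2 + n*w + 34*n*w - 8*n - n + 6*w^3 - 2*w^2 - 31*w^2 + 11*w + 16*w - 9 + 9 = n^3 - 8*n^2 - 9*n + 6*w^3 + w^2*(-5*n - 33) + w*(-2*n^2 + 35*n + 27)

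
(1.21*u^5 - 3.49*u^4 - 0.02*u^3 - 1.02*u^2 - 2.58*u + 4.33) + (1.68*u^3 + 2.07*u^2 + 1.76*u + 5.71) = 1.21*u^5 - 3.49*u^4 + 1.66*u^3 + 1.05*u^2 - 0.82*u + 10.04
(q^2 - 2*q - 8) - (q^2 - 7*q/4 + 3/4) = -q/4 - 35/4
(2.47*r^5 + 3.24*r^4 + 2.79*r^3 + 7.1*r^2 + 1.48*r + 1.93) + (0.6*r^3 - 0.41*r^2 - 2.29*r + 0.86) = 2.47*r^5 + 3.24*r^4 + 3.39*r^3 + 6.69*r^2 - 0.81*r + 2.79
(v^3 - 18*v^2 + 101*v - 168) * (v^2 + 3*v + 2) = v^5 - 15*v^4 + 49*v^3 + 99*v^2 - 302*v - 336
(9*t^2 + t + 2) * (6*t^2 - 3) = 54*t^4 + 6*t^3 - 15*t^2 - 3*t - 6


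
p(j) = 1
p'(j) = 0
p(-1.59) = 1.00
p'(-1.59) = 0.00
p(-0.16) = 1.00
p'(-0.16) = 0.00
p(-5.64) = 1.00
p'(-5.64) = 0.00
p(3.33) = 1.00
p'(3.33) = 0.00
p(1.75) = 1.00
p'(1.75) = 0.00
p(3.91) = 1.00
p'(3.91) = 0.00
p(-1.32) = 1.00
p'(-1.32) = 0.00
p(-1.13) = 1.00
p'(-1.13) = 0.00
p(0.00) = 1.00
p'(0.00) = 0.00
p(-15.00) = 1.00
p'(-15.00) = 0.00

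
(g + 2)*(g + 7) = g^2 + 9*g + 14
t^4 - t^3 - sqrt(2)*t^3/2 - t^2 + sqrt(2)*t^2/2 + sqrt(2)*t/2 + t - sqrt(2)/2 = (t - 1)^2*(t + 1)*(t - sqrt(2)/2)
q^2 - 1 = (q - 1)*(q + 1)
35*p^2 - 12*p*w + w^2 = (-7*p + w)*(-5*p + w)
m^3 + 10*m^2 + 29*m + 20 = (m + 1)*(m + 4)*(m + 5)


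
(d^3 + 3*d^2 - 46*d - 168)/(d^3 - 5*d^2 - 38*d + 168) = (d + 4)/(d - 4)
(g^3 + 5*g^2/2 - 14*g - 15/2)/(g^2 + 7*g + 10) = (2*g^2 - 5*g - 3)/(2*(g + 2))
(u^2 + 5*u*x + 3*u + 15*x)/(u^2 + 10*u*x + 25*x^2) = (u + 3)/(u + 5*x)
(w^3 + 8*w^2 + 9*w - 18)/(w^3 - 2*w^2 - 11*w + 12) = (w + 6)/(w - 4)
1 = 1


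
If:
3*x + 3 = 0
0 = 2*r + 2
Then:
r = -1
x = -1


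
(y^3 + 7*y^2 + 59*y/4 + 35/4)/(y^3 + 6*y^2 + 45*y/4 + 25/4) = (2*y + 7)/(2*y + 5)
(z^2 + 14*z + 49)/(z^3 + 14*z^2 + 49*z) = 1/z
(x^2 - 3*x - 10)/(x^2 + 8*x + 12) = (x - 5)/(x + 6)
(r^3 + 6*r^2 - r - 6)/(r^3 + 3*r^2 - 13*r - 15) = (r^2 + 5*r - 6)/(r^2 + 2*r - 15)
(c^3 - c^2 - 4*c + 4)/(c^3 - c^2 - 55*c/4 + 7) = 4*(c^3 - c^2 - 4*c + 4)/(4*c^3 - 4*c^2 - 55*c + 28)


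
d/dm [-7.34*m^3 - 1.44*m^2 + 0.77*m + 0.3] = -22.02*m^2 - 2.88*m + 0.77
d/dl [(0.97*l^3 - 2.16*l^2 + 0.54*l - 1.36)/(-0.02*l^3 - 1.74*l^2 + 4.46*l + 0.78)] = (-6.93889390390723e-18*l^5 - 1.731*l^4 + 8.674*l^3 - 6.5058*l^2 - 8.1024*l + 6.4868)/(0.0004*l^6 + 0.0696*l^5 + 2.8492*l^4 - 15.552*l^3 + 17.1772*l^2 + 6.9576*l + 0.6084)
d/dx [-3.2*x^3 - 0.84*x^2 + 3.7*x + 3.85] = -9.6*x^2 - 1.68*x + 3.7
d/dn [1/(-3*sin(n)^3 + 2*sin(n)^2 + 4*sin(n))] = (9*cos(n) - 4/tan(n) - 4*cos(n)/sin(n)^2)/(3*sin(n)^2 - 2*sin(n) - 4)^2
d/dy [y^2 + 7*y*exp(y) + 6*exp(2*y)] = 7*y*exp(y) + 2*y + 12*exp(2*y) + 7*exp(y)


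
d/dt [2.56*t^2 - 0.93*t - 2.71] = 5.12*t - 0.93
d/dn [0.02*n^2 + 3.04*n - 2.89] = 0.04*n + 3.04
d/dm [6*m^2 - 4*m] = 12*m - 4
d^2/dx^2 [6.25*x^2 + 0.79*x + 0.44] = 12.5000000000000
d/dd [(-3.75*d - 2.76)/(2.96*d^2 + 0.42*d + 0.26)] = (11.1*d^2 + 16.3392*d + 0.1842)/(8.7616*d^4 + 2.4864*d^3 + 1.7156*d^2 + 0.2184*d + 0.0676)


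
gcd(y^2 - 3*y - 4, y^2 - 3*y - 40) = 1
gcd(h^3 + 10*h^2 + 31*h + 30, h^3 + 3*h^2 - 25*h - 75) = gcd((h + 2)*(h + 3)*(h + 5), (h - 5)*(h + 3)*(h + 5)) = h^2 + 8*h + 15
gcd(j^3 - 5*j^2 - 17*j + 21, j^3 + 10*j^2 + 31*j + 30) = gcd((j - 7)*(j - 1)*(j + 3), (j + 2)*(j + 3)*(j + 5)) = j + 3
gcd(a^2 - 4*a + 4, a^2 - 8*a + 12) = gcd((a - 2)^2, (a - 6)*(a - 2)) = a - 2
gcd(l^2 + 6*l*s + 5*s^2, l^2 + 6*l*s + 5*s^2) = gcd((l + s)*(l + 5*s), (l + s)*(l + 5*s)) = l^2 + 6*l*s + 5*s^2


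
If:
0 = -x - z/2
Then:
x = -z/2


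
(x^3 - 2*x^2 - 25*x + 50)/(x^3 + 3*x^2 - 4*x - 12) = (x^2 - 25)/(x^2 + 5*x + 6)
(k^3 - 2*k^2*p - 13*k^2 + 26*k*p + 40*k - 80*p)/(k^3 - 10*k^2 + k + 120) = (k - 2*p)/(k + 3)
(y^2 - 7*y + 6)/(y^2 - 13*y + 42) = (y - 1)/(y - 7)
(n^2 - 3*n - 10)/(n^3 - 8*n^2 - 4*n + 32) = (n - 5)/(n^2 - 10*n + 16)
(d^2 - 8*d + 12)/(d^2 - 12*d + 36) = (d - 2)/(d - 6)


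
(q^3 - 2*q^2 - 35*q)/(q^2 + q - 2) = q*(q^2 - 2*q - 35)/(q^2 + q - 2)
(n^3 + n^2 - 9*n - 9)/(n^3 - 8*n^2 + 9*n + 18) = (n + 3)/(n - 6)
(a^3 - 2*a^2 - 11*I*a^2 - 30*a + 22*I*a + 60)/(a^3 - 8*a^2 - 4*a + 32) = (a^2 - 11*I*a - 30)/(a^2 - 6*a - 16)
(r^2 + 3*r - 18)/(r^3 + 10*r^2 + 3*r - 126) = 1/(r + 7)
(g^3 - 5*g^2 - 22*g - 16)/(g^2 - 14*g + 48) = (g^2 + 3*g + 2)/(g - 6)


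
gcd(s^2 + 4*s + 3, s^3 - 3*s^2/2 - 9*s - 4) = 1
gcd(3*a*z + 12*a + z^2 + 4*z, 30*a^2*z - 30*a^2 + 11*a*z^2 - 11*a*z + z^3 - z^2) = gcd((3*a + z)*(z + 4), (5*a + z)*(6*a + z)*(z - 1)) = 1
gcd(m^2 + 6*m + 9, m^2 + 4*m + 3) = m + 3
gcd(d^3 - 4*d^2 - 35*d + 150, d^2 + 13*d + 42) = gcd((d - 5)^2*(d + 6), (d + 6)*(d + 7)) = d + 6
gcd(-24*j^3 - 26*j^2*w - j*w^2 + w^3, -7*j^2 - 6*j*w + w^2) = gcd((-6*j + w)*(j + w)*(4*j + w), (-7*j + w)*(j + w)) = j + w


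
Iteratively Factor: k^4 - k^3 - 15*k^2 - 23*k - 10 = (k - 5)*(k^3 + 4*k^2 + 5*k + 2) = (k - 5)*(k + 2)*(k^2 + 2*k + 1) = (k - 5)*(k + 1)*(k + 2)*(k + 1)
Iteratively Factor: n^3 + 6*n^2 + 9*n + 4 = (n + 1)*(n^2 + 5*n + 4) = (n + 1)^2*(n + 4)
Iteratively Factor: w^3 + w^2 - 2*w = (w - 1)*(w^2 + 2*w) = w*(w - 1)*(w + 2)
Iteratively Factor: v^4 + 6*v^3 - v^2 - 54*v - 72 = (v + 4)*(v^3 + 2*v^2 - 9*v - 18) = (v + 2)*(v + 4)*(v^2 - 9) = (v + 2)*(v + 3)*(v + 4)*(v - 3)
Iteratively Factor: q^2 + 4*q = (q)*(q + 4)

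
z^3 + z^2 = z^2*(z + 1)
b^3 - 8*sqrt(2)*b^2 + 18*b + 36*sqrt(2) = (b - 6*sqrt(2))*(b - 3*sqrt(2))*(b + sqrt(2))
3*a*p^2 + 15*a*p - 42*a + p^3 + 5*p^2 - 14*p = (3*a + p)*(p - 2)*(p + 7)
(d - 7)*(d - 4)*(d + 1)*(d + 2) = d^4 - 8*d^3 - 3*d^2 + 62*d + 56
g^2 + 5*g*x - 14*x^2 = (g - 2*x)*(g + 7*x)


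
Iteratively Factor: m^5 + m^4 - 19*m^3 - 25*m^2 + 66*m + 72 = (m - 4)*(m^4 + 5*m^3 + m^2 - 21*m - 18) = (m - 4)*(m + 1)*(m^3 + 4*m^2 - 3*m - 18) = (m - 4)*(m - 2)*(m + 1)*(m^2 + 6*m + 9) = (m - 4)*(m - 2)*(m + 1)*(m + 3)*(m + 3)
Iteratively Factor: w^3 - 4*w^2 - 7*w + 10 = (w + 2)*(w^2 - 6*w + 5) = (w - 5)*(w + 2)*(w - 1)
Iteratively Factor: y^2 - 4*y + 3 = (y - 1)*(y - 3)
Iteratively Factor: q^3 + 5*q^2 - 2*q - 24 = (q + 3)*(q^2 + 2*q - 8) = (q - 2)*(q + 3)*(q + 4)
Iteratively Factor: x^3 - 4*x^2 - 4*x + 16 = (x - 2)*(x^2 - 2*x - 8) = (x - 4)*(x - 2)*(x + 2)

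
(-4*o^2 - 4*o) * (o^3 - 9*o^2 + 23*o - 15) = -4*o^5 + 32*o^4 - 56*o^3 - 32*o^2 + 60*o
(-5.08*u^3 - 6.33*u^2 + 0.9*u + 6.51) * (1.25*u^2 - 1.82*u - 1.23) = -6.35*u^5 + 1.3331*u^4 + 18.894*u^3 + 14.2854*u^2 - 12.9552*u - 8.0073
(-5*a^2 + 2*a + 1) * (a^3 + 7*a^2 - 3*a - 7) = -5*a^5 - 33*a^4 + 30*a^3 + 36*a^2 - 17*a - 7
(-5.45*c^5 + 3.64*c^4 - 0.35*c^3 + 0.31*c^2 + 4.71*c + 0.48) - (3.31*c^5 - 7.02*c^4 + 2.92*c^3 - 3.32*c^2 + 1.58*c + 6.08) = -8.76*c^5 + 10.66*c^4 - 3.27*c^3 + 3.63*c^2 + 3.13*c - 5.6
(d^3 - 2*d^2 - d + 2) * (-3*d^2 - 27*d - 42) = -3*d^5 - 21*d^4 + 15*d^3 + 105*d^2 - 12*d - 84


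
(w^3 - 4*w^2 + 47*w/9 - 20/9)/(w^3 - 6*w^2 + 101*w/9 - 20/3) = (w - 1)/(w - 3)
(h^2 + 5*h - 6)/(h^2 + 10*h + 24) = (h - 1)/(h + 4)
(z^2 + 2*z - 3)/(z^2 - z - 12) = (z - 1)/(z - 4)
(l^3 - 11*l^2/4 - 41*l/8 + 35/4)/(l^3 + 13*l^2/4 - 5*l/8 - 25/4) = (2*l - 7)/(2*l + 5)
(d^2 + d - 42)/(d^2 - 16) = (d^2 + d - 42)/(d^2 - 16)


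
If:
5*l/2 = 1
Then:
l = 2/5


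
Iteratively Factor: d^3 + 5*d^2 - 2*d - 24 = (d + 3)*(d^2 + 2*d - 8) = (d - 2)*(d + 3)*(d + 4)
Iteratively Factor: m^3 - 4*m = (m)*(m^2 - 4) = m*(m + 2)*(m - 2)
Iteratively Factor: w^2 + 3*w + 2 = (w + 1)*(w + 2)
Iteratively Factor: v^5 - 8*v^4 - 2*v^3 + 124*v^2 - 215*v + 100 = (v + 4)*(v^4 - 12*v^3 + 46*v^2 - 60*v + 25) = (v - 1)*(v + 4)*(v^3 - 11*v^2 + 35*v - 25) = (v - 5)*(v - 1)*(v + 4)*(v^2 - 6*v + 5) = (v - 5)^2*(v - 1)*(v + 4)*(v - 1)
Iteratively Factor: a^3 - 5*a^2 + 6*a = (a - 2)*(a^2 - 3*a) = a*(a - 2)*(a - 3)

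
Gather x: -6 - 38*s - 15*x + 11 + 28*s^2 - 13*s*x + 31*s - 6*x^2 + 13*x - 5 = 28*s^2 - 7*s - 6*x^2 + x*(-13*s - 2)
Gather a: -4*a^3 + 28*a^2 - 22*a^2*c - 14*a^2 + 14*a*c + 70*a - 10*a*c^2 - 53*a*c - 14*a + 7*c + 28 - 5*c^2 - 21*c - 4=-4*a^3 + a^2*(14 - 22*c) + a*(-10*c^2 - 39*c + 56) - 5*c^2 - 14*c + 24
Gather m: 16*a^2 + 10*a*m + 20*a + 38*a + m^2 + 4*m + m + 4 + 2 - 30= 16*a^2 + 58*a + m^2 + m*(10*a + 5) - 24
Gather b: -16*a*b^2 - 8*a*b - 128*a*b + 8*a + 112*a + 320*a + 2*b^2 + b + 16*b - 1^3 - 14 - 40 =440*a + b^2*(2 - 16*a) + b*(17 - 136*a) - 55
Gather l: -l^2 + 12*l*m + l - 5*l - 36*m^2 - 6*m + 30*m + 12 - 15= -l^2 + l*(12*m - 4) - 36*m^2 + 24*m - 3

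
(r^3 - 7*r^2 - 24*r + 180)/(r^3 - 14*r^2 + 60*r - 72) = (r + 5)/(r - 2)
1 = 1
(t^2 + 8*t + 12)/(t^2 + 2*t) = (t + 6)/t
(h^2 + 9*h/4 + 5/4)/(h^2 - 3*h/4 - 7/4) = (4*h + 5)/(4*h - 7)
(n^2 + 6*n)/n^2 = (n + 6)/n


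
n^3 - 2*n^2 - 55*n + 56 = (n - 8)*(n - 1)*(n + 7)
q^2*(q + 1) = q^3 + q^2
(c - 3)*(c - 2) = c^2 - 5*c + 6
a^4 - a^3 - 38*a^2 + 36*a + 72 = (a - 6)*(a - 2)*(a + 1)*(a + 6)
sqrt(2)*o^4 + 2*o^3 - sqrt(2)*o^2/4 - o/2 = o*(o - 1/2)*(o + sqrt(2))*(sqrt(2)*o + sqrt(2)/2)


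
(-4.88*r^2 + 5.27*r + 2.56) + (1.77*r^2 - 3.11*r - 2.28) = -3.11*r^2 + 2.16*r + 0.28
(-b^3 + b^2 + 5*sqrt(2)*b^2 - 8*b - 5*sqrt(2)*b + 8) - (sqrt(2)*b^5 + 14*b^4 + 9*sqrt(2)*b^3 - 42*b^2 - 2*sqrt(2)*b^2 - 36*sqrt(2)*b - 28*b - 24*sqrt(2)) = -sqrt(2)*b^5 - 14*b^4 - 9*sqrt(2)*b^3 - b^3 + 7*sqrt(2)*b^2 + 43*b^2 + 20*b + 31*sqrt(2)*b + 8 + 24*sqrt(2)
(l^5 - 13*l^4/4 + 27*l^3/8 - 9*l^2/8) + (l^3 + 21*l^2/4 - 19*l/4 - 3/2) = l^5 - 13*l^4/4 + 35*l^3/8 + 33*l^2/8 - 19*l/4 - 3/2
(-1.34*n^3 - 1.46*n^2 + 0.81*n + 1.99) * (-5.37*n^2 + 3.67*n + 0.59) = 7.1958*n^5 + 2.9224*n^4 - 10.4985*n^3 - 8.575*n^2 + 7.7812*n + 1.1741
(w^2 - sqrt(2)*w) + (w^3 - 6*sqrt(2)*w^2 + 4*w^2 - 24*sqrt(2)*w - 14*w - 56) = w^3 - 6*sqrt(2)*w^2 + 5*w^2 - 25*sqrt(2)*w - 14*w - 56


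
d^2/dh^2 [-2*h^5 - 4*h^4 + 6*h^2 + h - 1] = -40*h^3 - 48*h^2 + 12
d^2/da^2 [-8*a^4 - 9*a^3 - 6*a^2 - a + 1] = -96*a^2 - 54*a - 12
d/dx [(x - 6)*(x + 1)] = 2*x - 5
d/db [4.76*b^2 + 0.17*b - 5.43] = 9.52*b + 0.17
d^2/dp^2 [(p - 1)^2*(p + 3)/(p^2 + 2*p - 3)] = 0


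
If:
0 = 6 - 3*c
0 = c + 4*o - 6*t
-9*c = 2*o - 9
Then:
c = 2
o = -9/2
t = -8/3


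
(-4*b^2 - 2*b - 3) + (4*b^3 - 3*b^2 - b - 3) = 4*b^3 - 7*b^2 - 3*b - 6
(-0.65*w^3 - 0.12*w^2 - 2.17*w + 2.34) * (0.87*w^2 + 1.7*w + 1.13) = -0.5655*w^5 - 1.2094*w^4 - 2.8264*w^3 - 1.7888*w^2 + 1.5259*w + 2.6442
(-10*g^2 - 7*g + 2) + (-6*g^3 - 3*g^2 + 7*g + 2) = -6*g^3 - 13*g^2 + 4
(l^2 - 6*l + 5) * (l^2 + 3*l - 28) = l^4 - 3*l^3 - 41*l^2 + 183*l - 140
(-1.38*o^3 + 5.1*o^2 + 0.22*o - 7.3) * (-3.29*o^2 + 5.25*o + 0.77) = 4.5402*o^5 - 24.024*o^4 + 24.9886*o^3 + 29.099*o^2 - 38.1556*o - 5.621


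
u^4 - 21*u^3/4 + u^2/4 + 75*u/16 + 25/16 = (u - 5)*(u - 5/4)*(u + 1/2)^2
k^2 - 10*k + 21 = (k - 7)*(k - 3)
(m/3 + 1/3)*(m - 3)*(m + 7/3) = m^3/3 + m^2/9 - 23*m/9 - 7/3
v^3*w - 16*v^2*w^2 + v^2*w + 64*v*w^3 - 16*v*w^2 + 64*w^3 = (v - 8*w)^2*(v*w + w)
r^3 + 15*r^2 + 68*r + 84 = (r + 2)*(r + 6)*(r + 7)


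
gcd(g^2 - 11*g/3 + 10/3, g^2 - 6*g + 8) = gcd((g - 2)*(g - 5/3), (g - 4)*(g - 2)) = g - 2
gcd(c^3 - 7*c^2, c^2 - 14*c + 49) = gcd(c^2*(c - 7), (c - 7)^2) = c - 7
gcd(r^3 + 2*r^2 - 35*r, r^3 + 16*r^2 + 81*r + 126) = r + 7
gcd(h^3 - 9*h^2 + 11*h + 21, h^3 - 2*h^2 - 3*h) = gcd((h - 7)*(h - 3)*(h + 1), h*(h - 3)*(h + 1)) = h^2 - 2*h - 3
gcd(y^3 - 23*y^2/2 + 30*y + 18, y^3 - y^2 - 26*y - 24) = y - 6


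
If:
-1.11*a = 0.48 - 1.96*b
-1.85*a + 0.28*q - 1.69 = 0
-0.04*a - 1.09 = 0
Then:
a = -27.25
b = -15.19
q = -174.01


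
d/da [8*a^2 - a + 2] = 16*a - 1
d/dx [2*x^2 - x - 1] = 4*x - 1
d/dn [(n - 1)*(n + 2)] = 2*n + 1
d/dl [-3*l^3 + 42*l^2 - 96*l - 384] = -9*l^2 + 84*l - 96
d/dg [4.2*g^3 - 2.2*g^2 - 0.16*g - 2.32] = 12.6*g^2 - 4.4*g - 0.16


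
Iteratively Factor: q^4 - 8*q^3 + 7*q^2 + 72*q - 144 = (q + 3)*(q^3 - 11*q^2 + 40*q - 48) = (q - 4)*(q + 3)*(q^2 - 7*q + 12) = (q - 4)^2*(q + 3)*(q - 3)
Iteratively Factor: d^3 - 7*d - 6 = (d - 3)*(d^2 + 3*d + 2) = (d - 3)*(d + 1)*(d + 2)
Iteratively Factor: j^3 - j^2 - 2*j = (j + 1)*(j^2 - 2*j) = j*(j + 1)*(j - 2)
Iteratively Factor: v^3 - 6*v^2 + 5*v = (v - 1)*(v^2 - 5*v) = (v - 5)*(v - 1)*(v)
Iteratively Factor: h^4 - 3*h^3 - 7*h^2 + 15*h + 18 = (h + 1)*(h^3 - 4*h^2 - 3*h + 18) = (h + 1)*(h + 2)*(h^2 - 6*h + 9) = (h - 3)*(h + 1)*(h + 2)*(h - 3)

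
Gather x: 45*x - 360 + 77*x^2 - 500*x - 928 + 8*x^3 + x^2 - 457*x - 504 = 8*x^3 + 78*x^2 - 912*x - 1792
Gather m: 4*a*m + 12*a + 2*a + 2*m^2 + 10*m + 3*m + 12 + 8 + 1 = 14*a + 2*m^2 + m*(4*a + 13) + 21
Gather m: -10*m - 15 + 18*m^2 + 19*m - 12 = 18*m^2 + 9*m - 27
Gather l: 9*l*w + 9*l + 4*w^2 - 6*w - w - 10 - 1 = l*(9*w + 9) + 4*w^2 - 7*w - 11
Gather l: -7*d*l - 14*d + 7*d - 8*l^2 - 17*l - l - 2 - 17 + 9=-7*d - 8*l^2 + l*(-7*d - 18) - 10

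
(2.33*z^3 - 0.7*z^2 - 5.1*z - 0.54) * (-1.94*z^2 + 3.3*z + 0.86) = -4.5202*z^5 + 9.047*z^4 + 9.5878*z^3 - 16.3844*z^2 - 6.168*z - 0.4644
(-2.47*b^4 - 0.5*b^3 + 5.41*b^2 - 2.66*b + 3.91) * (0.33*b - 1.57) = -0.8151*b^5 + 3.7129*b^4 + 2.5703*b^3 - 9.3715*b^2 + 5.4665*b - 6.1387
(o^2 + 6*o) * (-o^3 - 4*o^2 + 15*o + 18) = -o^5 - 10*o^4 - 9*o^3 + 108*o^2 + 108*o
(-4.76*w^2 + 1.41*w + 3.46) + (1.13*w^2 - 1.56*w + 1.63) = -3.63*w^2 - 0.15*w + 5.09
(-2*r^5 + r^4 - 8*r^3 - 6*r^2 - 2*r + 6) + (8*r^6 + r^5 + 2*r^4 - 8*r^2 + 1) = 8*r^6 - r^5 + 3*r^4 - 8*r^3 - 14*r^2 - 2*r + 7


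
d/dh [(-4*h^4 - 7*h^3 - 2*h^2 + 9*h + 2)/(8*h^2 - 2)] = (-32*h^5 - 28*h^4 + 16*h^3 - 15*h^2 - 12*h - 9)/(2*(16*h^4 - 8*h^2 + 1))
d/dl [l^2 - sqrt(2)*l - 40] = 2*l - sqrt(2)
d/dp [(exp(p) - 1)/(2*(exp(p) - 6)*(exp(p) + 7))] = (-exp(2*p) + 2*exp(p) - 41)*exp(p)/(2*(exp(4*p) + 2*exp(3*p) - 83*exp(2*p) - 84*exp(p) + 1764))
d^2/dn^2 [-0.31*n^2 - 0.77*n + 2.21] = -0.620000000000000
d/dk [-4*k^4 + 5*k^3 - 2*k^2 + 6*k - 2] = -16*k^3 + 15*k^2 - 4*k + 6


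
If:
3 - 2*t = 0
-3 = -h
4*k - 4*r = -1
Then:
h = 3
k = r - 1/4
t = 3/2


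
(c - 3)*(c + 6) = c^2 + 3*c - 18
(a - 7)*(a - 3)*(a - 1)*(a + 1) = a^4 - 10*a^3 + 20*a^2 + 10*a - 21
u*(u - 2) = u^2 - 2*u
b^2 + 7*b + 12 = (b + 3)*(b + 4)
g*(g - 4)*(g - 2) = g^3 - 6*g^2 + 8*g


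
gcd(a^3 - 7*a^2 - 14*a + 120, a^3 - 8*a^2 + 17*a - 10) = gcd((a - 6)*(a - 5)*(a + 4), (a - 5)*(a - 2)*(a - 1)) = a - 5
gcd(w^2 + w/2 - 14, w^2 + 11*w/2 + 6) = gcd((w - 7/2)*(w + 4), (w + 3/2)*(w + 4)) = w + 4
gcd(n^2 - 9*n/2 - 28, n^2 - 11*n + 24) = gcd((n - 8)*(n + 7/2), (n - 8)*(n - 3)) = n - 8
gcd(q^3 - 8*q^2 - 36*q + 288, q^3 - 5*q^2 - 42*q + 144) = q^2 - 2*q - 48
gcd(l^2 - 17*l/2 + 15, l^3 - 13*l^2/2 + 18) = l - 6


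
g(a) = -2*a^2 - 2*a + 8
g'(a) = -4*a - 2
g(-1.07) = 7.85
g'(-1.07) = 2.28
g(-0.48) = 8.50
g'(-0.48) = -0.08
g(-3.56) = -10.23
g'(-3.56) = 12.24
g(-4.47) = -23.02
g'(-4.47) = 15.88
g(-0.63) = 8.47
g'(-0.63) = 0.52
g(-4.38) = -21.61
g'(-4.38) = 15.52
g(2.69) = -11.85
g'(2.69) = -12.76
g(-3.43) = -8.67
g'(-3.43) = 11.72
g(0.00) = 8.00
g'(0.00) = -2.00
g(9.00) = -172.00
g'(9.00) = -38.00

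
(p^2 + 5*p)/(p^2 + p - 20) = p/(p - 4)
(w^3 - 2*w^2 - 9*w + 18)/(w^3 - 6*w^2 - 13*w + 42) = (w - 3)/(w - 7)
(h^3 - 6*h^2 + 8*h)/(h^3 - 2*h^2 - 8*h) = (h - 2)/(h + 2)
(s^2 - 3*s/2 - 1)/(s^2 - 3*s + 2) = (s + 1/2)/(s - 1)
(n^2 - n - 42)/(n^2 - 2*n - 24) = (-n^2 + n + 42)/(-n^2 + 2*n + 24)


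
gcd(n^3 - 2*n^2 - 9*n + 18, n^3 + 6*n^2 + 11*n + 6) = n + 3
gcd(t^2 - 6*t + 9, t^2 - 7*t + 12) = t - 3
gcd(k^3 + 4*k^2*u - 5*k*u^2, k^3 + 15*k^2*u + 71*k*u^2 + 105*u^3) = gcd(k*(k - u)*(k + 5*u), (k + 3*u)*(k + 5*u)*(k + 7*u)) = k + 5*u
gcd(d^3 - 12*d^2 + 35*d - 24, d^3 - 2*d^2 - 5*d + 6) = d^2 - 4*d + 3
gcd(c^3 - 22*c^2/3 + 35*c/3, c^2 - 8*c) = c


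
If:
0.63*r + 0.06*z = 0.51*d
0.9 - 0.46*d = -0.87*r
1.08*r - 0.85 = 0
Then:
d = 3.45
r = 0.79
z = 21.02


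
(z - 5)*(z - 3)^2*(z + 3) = z^4 - 8*z^3 + 6*z^2 + 72*z - 135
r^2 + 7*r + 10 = (r + 2)*(r + 5)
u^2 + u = u*(u + 1)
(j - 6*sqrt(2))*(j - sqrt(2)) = j^2 - 7*sqrt(2)*j + 12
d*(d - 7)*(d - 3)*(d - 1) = d^4 - 11*d^3 + 31*d^2 - 21*d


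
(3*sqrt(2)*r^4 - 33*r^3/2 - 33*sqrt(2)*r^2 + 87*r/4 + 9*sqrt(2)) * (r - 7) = 3*sqrt(2)*r^5 - 21*sqrt(2)*r^4 - 33*r^4/2 - 33*sqrt(2)*r^3 + 231*r^3/2 + 87*r^2/4 + 231*sqrt(2)*r^2 - 609*r/4 + 9*sqrt(2)*r - 63*sqrt(2)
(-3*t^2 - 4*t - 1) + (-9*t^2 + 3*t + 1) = -12*t^2 - t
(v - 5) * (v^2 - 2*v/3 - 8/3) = v^3 - 17*v^2/3 + 2*v/3 + 40/3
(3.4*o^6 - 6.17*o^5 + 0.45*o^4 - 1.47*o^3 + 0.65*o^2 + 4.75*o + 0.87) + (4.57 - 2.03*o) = 3.4*o^6 - 6.17*o^5 + 0.45*o^4 - 1.47*o^3 + 0.65*o^2 + 2.72*o + 5.44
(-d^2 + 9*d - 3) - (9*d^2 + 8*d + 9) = -10*d^2 + d - 12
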